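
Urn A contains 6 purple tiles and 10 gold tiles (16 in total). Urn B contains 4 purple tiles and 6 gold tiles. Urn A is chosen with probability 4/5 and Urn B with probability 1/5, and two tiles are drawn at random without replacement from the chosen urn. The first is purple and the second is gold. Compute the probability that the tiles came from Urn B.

4/19

P(E | Urn A) = 1/4; P(E | Urn B) = 4/15.
P(E) = 4/5·1/4 + 1/5·4/15 = 19/75.
By Bayes' rule, P(Urn B | E) = 4/75 / 19/75 = 4/19 ≈ 0.2105.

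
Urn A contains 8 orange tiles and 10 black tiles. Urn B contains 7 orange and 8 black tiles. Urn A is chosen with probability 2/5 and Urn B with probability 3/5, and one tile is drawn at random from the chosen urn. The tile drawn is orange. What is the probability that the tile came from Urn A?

40/103

P(orange | Urn A) = 4/9; P(orange | Urn B) = 7/15.
P(orange) = 2/5·4/9 + 3/5·7/15 = 103/225.
By Bayes' rule, P(Urn A | orange) = 8/45 / 103/225 = 40/103 ≈ 0.3883.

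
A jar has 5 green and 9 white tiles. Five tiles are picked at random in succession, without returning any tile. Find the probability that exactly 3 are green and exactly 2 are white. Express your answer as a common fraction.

180/1001

Unordered draws without replacement: count favorable combinations over C(14,5).
Favorable = C(5,3) · C(9,2) = 360; total = C(14,5) = 2002.
P = 360/2002 = 180/1001 ≈ 0.1798.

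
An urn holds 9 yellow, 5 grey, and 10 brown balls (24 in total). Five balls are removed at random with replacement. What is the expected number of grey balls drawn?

By linearity of expectation, E[X] = Σ P(draw i is grey); each independent draw has P(grey) = 5/24.
E[X] = 5 · 5/24 = 25/24 ≈ 1.0417.

25/24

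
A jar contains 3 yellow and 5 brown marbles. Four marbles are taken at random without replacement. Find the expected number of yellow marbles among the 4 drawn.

3/2

By linearity of expectation, E[X] = Σ P(draw i is yellow); by symmetry each draw (even without replacement) has P(yellow) = 3/8.
E[X] = 4 · 3/8 = 3/2 ≈ 1.5000.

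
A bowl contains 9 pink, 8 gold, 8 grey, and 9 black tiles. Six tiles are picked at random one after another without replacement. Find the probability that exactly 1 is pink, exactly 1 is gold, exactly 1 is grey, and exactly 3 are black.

Unordered draws without replacement: count favorable combinations over C(34,6).
Favorable = C(9,1) · C(8,1) · C(8,1) · C(9,3) = 48384; total = C(34,6) = 1344904.
P = 48384/1344904 = 6048/168113 ≈ 0.0360.

6048/168113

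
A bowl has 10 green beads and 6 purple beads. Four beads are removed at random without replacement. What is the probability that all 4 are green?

3/26

Unordered draws without replacement: count favorable combinations over C(16,4).
Favorable = C(10,4) · C(6,0) = 210; total = C(16,4) = 1820.
P = 210/1820 = 3/26 ≈ 0.1154.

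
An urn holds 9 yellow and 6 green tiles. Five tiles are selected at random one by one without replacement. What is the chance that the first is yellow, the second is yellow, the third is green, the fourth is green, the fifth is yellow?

6/143

Multiply the conditional probability of each draw in order, without replacement, so each draw removes one from its color and from the total.
P = (9/15) · (8/14) · (6/13) · (5/12) · (7/11) = 6/143 ≈ 0.0420.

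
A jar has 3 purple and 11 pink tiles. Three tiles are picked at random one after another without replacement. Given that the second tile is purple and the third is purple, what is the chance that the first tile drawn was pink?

P(first=pink and the second tile is purple and the third is purple) = (11/14)·(3/13)·(2/12) = 11/364.
P(E) = Σ over first color = 1/364 + 11/364 = 3/91.
By Bayes, P(first=pink | E) = 11/364 / 3/91 = 11/12 ≈ 0.9167.

11/12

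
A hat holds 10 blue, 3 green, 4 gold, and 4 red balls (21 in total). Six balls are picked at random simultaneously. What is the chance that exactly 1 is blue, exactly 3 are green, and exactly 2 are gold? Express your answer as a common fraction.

Unordered draws without replacement: count favorable combinations over C(21,6).
Favorable = C(10,1) · C(3,3) · C(4,2) · C(4,0) = 60; total = C(21,6) = 54264.
P = 60/54264 = 5/4522 ≈ 0.0011.

5/4522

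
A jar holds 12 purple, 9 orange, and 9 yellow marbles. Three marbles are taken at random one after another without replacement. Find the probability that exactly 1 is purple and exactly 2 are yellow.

108/1015

Unordered draws without replacement: count favorable combinations over C(30,3).
Favorable = C(12,1) · C(9,0) · C(9,2) = 432; total = C(30,3) = 4060.
P = 432/4060 = 108/1015 ≈ 0.1064.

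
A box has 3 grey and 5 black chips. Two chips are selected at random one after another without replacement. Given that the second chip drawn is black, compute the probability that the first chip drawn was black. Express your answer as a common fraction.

4/7

P(first=black and the second chip drawn is black) = (5/8)·(4/7) = 5/14.
P(the second chip drawn is black) = Σ over first color = 15/56 + 5/14 = 5/8.
By Bayes, P(first=black | the second chip drawn is black) = 5/14 / 5/8 = 4/7 ≈ 0.5714.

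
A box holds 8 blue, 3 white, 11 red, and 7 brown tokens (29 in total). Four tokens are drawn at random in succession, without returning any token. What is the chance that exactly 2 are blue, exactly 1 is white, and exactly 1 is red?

Unordered draws without replacement: count favorable combinations over C(29,4).
Favorable = C(8,2) · C(3,1) · C(11,1) · C(7,0) = 924; total = C(29,4) = 23751.
P = 924/23751 = 44/1131 ≈ 0.0389.

44/1131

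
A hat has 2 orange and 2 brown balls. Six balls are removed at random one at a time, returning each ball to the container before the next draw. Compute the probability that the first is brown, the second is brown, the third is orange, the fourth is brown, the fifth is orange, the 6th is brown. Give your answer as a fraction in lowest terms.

1/64

Multiply the conditional probability of each draw in order, with replacement (the composition resets each draw).
P = (2/4) · (2/4) · (2/4) · (2/4) · (2/4) · (2/4) = 1/64 ≈ 0.0156.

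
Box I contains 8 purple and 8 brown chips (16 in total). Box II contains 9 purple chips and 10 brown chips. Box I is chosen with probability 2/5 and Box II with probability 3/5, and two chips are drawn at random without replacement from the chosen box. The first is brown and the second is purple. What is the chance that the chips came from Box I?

152/377

P(E | Box I) = 4/15; P(E | Box II) = 5/19.
P(E) = 2/5·4/15 + 3/5·5/19 = 377/1425.
By Bayes' rule, P(Box I | E) = 8/75 / 377/1425 = 152/377 ≈ 0.4032.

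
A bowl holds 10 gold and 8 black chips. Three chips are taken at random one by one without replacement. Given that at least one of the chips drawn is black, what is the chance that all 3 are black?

7/87

P(all 3 black) = C(8,3)/C(18,3) = 7/102; P(at least one black) = 1 − C(10,3)/C(18,3) = 29/34.
Since 'all 3 black' ⊆ 'at least one black', P(all 3 | at least one) = 7/102 / 29/34 = 7/87 ≈ 0.0805.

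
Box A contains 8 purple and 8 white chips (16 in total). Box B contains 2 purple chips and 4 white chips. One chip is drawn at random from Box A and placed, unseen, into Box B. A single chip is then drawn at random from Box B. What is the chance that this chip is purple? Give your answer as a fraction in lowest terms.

5/14

Condition on how many of the transferred chips are purple (from Box A: 8 purple of 16; then Box B has 7 total).
  0 purple: C(8,0)C(8,1)/C(16,1) = 1/2; then P = 2/7
  1 purple: C(8,1)C(8,0)/C(16,1) = 1/2; then P = 3/7
P(purple from Box B) = 5/14 ≈ 0.3571.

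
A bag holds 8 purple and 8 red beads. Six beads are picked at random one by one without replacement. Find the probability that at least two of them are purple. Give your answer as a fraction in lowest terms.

269/286

Sum the hypergeometric tail for j = 2,…,6 purple beads.
Favorable = C(8,2)·C(8,4) + C(8,3)·C(8,3) + C(8,4)·C(8,2) + C(8,5)·C(8,1) + C(8,6)·C(8,0) = 7532; total = C(16,6) = 8008.
P = 7532/8008 = 269/286 ≈ 0.9406.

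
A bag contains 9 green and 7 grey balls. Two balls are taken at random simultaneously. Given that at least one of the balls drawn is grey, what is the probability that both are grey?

1/4

P(both grey) = C(7,2)/C(16,2) = 7/40; P(at least one grey) = 1 − C(9,2)/C(16,2) = 7/10.
Since 'both grey' ⊆ 'at least one grey', P(both | at least one) = 7/40 / 7/10 = 1/4 ≈ 0.2500.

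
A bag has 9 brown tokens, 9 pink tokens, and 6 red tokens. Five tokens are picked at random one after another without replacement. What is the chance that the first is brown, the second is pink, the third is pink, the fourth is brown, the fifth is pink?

9/1265

Multiply the conditional probability of each draw in order, without replacement, so each draw removes one from its color and from the total.
P = (9/24) · (9/23) · (8/22) · (8/21) · (7/20) = 9/1265 ≈ 0.0071.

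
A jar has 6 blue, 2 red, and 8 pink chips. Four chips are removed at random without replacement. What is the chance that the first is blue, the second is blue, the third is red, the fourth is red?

1/728

Multiply the conditional probability of each draw in order, without replacement, so each draw removes one from its color and from the total.
P = (6/16) · (5/15) · (2/14) · (1/13) = 1/728 ≈ 0.0014.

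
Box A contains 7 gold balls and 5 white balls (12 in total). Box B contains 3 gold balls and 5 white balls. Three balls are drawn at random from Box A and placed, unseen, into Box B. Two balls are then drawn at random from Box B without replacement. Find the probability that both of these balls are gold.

Condition on how many of the transferred balls are gold (from Box A: 7 gold of 12; then Box B has 11 total).
  0 gold: C(7,0)C(5,3)/C(12,3) = 1/22; then P = C(3,2)/C(11,2) = 3/55
  1 gold: C(7,1)C(5,2)/C(12,3) = 7/22; then P = C(4,2)/C(11,2) = 6/55
  2 gold: C(7,2)C(5,1)/C(12,3) = 21/44; then P = C(5,2)/C(11,2) = 2/11
  3 gold: C(7,3)C(5,0)/C(12,3) = 7/44; then P = C(6,2)/C(11,2) = 3/11
P(both gold) = 81/484 ≈ 0.1674.

81/484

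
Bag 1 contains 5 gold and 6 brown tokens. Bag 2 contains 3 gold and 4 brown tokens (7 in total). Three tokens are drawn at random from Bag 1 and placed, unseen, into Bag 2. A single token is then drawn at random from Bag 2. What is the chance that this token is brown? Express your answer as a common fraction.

31/55

Condition on how many of the transferred tokens are brown (from Bag 1: 6 brown of 11; then Bag 2 has 10 total).
  0 brown: C(6,0)C(5,3)/C(11,3) = 2/33; then P = 4/10
  1 brown: C(6,1)C(5,2)/C(11,3) = 4/11; then P = 5/10
  2 brown: C(6,2)C(5,1)/C(11,3) = 5/11; then P = 6/10
  3 brown: C(6,3)C(5,0)/C(11,3) = 4/33; then P = 7/10
P(brown from Bag 2) = 31/55 ≈ 0.5636.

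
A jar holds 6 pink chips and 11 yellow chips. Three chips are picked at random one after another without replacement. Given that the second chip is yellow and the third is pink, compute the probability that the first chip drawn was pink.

1/3

P(first=pink and the second chip is yellow and the third is pink) = (6/17)·(11/16)·(5/15) = 11/136.
P(E) = Σ over first color = 11/136 + 11/68 = 33/136.
By Bayes, P(first=pink | E) = 11/136 / 33/136 = 1/3 ≈ 0.3333.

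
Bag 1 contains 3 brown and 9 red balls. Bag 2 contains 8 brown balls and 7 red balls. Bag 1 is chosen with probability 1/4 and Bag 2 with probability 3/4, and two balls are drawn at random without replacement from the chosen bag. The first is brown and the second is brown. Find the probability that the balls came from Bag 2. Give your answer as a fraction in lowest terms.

88/93

P(E | Bag 1) = 1/22; P(E | Bag 2) = 4/15.
P(E) = 1/4·1/22 + 3/4·4/15 = 93/440.
By Bayes' rule, P(Bag 2 | E) = 1/5 / 93/440 = 88/93 ≈ 0.9462.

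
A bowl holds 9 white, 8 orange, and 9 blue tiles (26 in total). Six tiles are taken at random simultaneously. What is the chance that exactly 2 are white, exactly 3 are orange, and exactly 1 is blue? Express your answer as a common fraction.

1296/16445

Unordered draws without replacement: count favorable combinations over C(26,6).
Favorable = C(9,2) · C(8,3) · C(9,1) = 18144; total = C(26,6) = 230230.
P = 18144/230230 = 1296/16445 ≈ 0.0788.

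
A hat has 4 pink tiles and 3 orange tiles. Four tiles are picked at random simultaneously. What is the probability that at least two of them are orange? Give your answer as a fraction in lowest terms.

Sum the hypergeometric tail for j = 2,…,3 orange tiles.
Favorable = C(3,2)·C(4,2) + C(3,3)·C(4,1) = 22; total = C(7,4) = 35.
P = 22/35 = 22/35 ≈ 0.6286.

22/35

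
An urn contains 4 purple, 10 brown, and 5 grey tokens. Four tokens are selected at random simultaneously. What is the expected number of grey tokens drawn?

By linearity of expectation, E[X] = Σ P(draw i is grey); by symmetry each draw (even without replacement) has P(grey) = 5/19.
E[X] = 4 · 5/19 = 20/19 ≈ 1.0526.

20/19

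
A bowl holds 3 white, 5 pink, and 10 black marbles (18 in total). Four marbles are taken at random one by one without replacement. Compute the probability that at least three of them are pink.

Sum the hypergeometric tail for j = 3,…,4 pink marbles.
Favorable = C(5,3)·C(13,1) + C(5,4)·C(13,0) = 135; total = C(18,4) = 3060.
P = 135/3060 = 3/68 ≈ 0.0441.

3/68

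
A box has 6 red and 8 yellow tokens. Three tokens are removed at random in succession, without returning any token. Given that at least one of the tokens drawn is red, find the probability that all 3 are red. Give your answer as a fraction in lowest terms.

5/77

P(all 3 red) = C(6,3)/C(14,3) = 5/91; P(at least one red) = 1 − C(8,3)/C(14,3) = 11/13.
Since 'all 3 red' ⊆ 'at least one red', P(all 3 | at least one) = 5/91 / 11/13 = 5/77 ≈ 0.0649.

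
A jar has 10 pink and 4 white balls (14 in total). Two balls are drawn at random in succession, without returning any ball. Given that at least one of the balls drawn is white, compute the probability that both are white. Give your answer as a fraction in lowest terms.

3/23

P(both white) = C(4,2)/C(14,2) = 6/91; P(at least one white) = 1 − C(10,2)/C(14,2) = 46/91.
Since 'both white' ⊆ 'at least one white', P(both | at least one) = 6/91 / 46/91 = 3/23 ≈ 0.1304.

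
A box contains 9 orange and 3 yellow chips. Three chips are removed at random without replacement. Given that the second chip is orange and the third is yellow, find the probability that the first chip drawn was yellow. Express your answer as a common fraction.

1/5

P(first=yellow and the second chip is orange and the third is yellow) = (3/12)·(9/11)·(2/10) = 9/220.
P(E) = Σ over first color = 9/55 + 9/220 = 9/44.
By Bayes, P(first=yellow | E) = 9/220 / 9/44 = 1/5 ≈ 0.2000.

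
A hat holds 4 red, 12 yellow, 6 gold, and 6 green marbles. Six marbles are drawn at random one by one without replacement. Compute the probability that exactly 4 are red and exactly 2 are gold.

1/25116

Unordered draws without replacement: count favorable combinations over C(28,6).
Favorable = C(4,4) · C(12,0) · C(6,2) · C(6,0) = 15; total = C(28,6) = 376740.
P = 15/376740 = 1/25116 ≈ 0.0000.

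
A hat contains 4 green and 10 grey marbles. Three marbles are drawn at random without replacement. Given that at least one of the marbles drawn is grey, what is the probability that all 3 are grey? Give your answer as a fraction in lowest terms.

P(all 3 grey) = C(10,3)/C(14,3) = 30/91; P(at least one grey) = 1 − C(4,3)/C(14,3) = 90/91.
Since 'all 3 grey' ⊆ 'at least one grey', P(all 3 | at least one) = 30/91 / 90/91 = 1/3 ≈ 0.3333.

1/3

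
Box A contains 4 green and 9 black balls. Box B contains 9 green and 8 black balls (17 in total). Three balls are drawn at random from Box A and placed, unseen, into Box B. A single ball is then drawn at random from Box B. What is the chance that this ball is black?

131/260

Condition on how many of the transferred balls are black (from Box A: 9 black of 13; then Box B has 20 total).
  0 black: C(9,0)C(4,3)/C(13,3) = 2/143; then P = 8/20
  1 black: C(9,1)C(4,2)/C(13,3) = 27/143; then P = 9/20
  2 black: C(9,2)C(4,1)/C(13,3) = 72/143; then P = 10/20
  3 black: C(9,3)C(4,0)/C(13,3) = 42/143; then P = 11/20
P(black from Box B) = 131/260 ≈ 0.5038.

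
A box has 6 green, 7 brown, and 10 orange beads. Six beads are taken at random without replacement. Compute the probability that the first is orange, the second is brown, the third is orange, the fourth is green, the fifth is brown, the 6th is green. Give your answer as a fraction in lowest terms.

Multiply the conditional probability of each draw in order, without replacement, so each draw removes one from its color and from the total.
P = (10/23) · (7/22) · (9/21) · (6/20) · (6/19) · (5/18) = 15/9614 ≈ 0.0016.

15/9614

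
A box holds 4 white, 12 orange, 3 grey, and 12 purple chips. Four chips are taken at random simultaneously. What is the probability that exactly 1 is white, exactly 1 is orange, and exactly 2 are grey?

Unordered draws without replacement: count favorable combinations over C(31,4).
Favorable = C(4,1) · C(12,1) · C(3,2) · C(12,0) = 144; total = C(31,4) = 31465.
P = 144/31465 = 144/31465 ≈ 0.0046.

144/31465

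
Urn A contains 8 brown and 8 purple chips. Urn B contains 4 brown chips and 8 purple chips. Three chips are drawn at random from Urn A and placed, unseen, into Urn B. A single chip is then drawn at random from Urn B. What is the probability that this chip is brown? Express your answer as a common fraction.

Condition on how many of the transferred chips are brown (from Urn A: 8 brown of 16; then Urn B has 15 total).
  0 brown: C(8,0)C(8,3)/C(16,3) = 1/10; then P = 4/15
  1 brown: C(8,1)C(8,2)/C(16,3) = 2/5; then P = 5/15
  2 brown: C(8,2)C(8,1)/C(16,3) = 2/5; then P = 6/15
  3 brown: C(8,3)C(8,0)/C(16,3) = 1/10; then P = 7/15
P(brown from Urn B) = 11/30 ≈ 0.3667.

11/30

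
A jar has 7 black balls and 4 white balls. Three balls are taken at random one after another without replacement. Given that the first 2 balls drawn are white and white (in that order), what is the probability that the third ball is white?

After removing 2 white, the jar has 2 white out of 9 remaining.
P(third is white | given) = 2/9 ≈ 0.2222.

2/9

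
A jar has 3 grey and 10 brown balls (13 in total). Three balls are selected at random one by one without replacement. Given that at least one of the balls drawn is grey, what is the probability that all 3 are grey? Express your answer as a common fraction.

1/166

P(all 3 grey) = C(3,3)/C(13,3) = 1/286; P(at least one grey) = 1 − C(10,3)/C(13,3) = 83/143.
Since 'all 3 grey' ⊆ 'at least one grey', P(all 3 | at least one) = 1/286 / 83/143 = 1/166 ≈ 0.0060.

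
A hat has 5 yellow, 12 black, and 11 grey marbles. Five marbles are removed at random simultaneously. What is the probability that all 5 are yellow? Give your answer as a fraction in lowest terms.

Unordered draws without replacement: count favorable combinations over C(28,5).
Favorable = C(5,5) · C(12,0) · C(11,0) = 1; total = C(28,5) = 98280.
P = 1/98280 = 1/98280 ≈ 0.0000.

1/98280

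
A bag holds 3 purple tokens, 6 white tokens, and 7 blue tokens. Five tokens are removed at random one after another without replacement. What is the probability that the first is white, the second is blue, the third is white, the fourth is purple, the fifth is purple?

Multiply the conditional probability of each draw in order, without replacement, so each draw removes one from its color and from the total.
P = (6/16) · (7/15) · (5/14) · (3/13) · (2/12) = 1/416 ≈ 0.0024.

1/416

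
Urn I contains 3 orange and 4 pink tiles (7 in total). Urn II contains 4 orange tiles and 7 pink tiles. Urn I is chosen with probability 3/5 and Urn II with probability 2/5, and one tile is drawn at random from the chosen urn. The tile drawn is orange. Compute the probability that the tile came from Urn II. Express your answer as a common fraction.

P(orange | Urn I) = 3/7; P(orange | Urn II) = 4/11.
P(orange) = 3/5·3/7 + 2/5·4/11 = 31/77.
By Bayes' rule, P(Urn II | orange) = 8/55 / 31/77 = 56/155 ≈ 0.3613.

56/155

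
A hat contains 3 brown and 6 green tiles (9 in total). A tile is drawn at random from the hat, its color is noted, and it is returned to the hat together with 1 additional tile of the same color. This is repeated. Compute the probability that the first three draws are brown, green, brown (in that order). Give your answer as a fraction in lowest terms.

4/55

Track the composition after each reinforcement of +1.
P = (3/9) · (6/10) · (4/11) = 4/55 ≈ 0.0727.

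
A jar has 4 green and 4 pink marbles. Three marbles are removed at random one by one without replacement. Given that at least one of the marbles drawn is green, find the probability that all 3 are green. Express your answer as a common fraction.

P(all 3 green) = C(4,3)/C(8,3) = 1/14; P(at least one green) = 1 − C(4,3)/C(8,3) = 13/14.
Since 'all 3 green' ⊆ 'at least one green', P(all 3 | at least one) = 1/14 / 13/14 = 1/13 ≈ 0.0769.

1/13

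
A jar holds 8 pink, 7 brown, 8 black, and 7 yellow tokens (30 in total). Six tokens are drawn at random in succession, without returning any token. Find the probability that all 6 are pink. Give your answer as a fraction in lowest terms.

4/84825

Unordered draws without replacement: count favorable combinations over C(30,6).
Favorable = C(8,6) · C(7,0) · C(8,0) · C(7,0) = 28; total = C(30,6) = 593775.
P = 28/593775 = 4/84825 ≈ 0.0000.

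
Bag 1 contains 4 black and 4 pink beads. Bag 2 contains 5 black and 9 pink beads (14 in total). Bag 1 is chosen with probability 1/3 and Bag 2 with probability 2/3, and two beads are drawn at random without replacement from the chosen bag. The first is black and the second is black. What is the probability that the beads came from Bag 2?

40/79

P(E | Bag 1) = 3/14; P(E | Bag 2) = 10/91.
P(E) = 1/3·3/14 + 2/3·10/91 = 79/546.
By Bayes' rule, P(Bag 2 | E) = 20/273 / 79/546 = 40/79 ≈ 0.5063.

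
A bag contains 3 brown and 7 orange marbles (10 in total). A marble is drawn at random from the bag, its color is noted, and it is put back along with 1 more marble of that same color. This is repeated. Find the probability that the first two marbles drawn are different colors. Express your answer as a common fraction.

Either orange then brown, or brown then orange; after the first draw the total is 11.
P = (7/10)·(3/11) + (3/10)·(7/11) = 21/55 ≈ 0.3818.

21/55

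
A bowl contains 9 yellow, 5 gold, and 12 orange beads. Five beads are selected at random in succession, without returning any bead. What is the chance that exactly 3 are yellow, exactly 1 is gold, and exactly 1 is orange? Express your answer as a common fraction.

252/3289

Unordered draws without replacement: count favorable combinations over C(26,5).
Favorable = C(9,3) · C(5,1) · C(12,1) = 5040; total = C(26,5) = 65780.
P = 5040/65780 = 252/3289 ≈ 0.0766.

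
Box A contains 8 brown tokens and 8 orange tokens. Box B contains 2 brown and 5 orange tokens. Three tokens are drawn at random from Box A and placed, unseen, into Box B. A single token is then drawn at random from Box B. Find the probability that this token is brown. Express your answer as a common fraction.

7/20

Condition on how many of the transferred tokens are brown (from Box A: 8 brown of 16; then Box B has 10 total).
  0 brown: C(8,0)C(8,3)/C(16,3) = 1/10; then P = 2/10
  1 brown: C(8,1)C(8,2)/C(16,3) = 2/5; then P = 3/10
  2 brown: C(8,2)C(8,1)/C(16,3) = 2/5; then P = 4/10
  3 brown: C(8,3)C(8,0)/C(16,3) = 1/10; then P = 5/10
P(brown from Box B) = 7/20 ≈ 0.3500.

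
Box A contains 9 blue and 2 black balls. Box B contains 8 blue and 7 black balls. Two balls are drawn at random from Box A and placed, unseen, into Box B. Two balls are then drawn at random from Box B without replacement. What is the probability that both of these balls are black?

162/935

Condition on how many of the transferred balls are black (from Box A: 2 black of 11; then Box B has 17 total).
  0 black: C(2,0)C(9,2)/C(11,2) = 36/55; then P = C(7,2)/C(17,2) = 21/136
  1 black: C(2,1)C(9,1)/C(11,2) = 18/55; then P = C(8,2)/C(17,2) = 7/34
  2 black: C(2,2)C(9,0)/C(11,2) = 1/55; then P = C(9,2)/C(17,2) = 9/34
P(both black) = 162/935 ≈ 0.1733.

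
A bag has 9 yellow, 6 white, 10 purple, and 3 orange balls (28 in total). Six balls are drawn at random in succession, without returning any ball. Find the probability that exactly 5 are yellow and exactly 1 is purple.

1/299

Unordered draws without replacement: count favorable combinations over C(28,6).
Favorable = C(9,5) · C(6,0) · C(10,1) · C(3,0) = 1260; total = C(28,6) = 376740.
P = 1260/376740 = 1/299 ≈ 0.0033.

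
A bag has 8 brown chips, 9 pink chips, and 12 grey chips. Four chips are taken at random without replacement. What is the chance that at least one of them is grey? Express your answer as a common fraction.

Use the complement: P(at least one grey) = 1 − P(no grey).
P(none) = C(17,4)/C(29,4) = 2380/23751.
So P = 1 − 2380/23751 = 3053/3393 ≈ 0.8998.

3053/3393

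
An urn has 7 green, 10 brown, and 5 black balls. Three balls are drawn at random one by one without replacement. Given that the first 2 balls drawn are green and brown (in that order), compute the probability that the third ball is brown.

9/20

After removing 1 green, 1 brown, the urn has 9 brown out of 20 remaining.
P(third is brown | given) = 9/20 ≈ 0.4500.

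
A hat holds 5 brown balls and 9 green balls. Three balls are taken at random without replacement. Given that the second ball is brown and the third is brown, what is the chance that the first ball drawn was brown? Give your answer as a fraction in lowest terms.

1/4

P(first=brown and the second ball is brown and the third is brown) = (5/14)·(4/13)·(3/12) = 5/182.
P(E) = Σ over first color = 5/182 + 15/182 = 10/91.
By Bayes, P(first=brown | E) = 5/182 / 10/91 = 1/4 ≈ 0.2500.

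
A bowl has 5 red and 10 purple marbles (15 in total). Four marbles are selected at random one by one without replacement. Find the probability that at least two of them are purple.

12/13

Sum the hypergeometric tail for j = 2,…,4 purple marbles.
Favorable = C(10,2)·C(5,2) + C(10,3)·C(5,1) + C(10,4)·C(5,0) = 1260; total = C(15,4) = 1365.
P = 1260/1365 = 12/13 ≈ 0.9231.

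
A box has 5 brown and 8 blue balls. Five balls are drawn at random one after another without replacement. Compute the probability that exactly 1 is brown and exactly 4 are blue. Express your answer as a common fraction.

Unordered draws without replacement: count favorable combinations over C(13,5).
Favorable = C(5,1) · C(8,4) = 350; total = C(13,5) = 1287.
P = 350/1287 = 350/1287 ≈ 0.2720.

350/1287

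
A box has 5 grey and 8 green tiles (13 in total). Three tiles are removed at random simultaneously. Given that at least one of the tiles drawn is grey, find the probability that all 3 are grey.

P(all 3 grey) = C(5,3)/C(13,3) = 5/143; P(at least one grey) = 1 − C(8,3)/C(13,3) = 115/143.
Since 'all 3 grey' ⊆ 'at least one grey', P(all 3 | at least one) = 5/143 / 115/143 = 1/23 ≈ 0.0435.

1/23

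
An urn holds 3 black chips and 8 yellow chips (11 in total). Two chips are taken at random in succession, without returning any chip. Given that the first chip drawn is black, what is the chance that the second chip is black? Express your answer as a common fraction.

After removing 1 black, the urn has 2 black out of 10 remaining.
P(second is black | given) = 2/10 = 1/5 ≈ 0.2000.

1/5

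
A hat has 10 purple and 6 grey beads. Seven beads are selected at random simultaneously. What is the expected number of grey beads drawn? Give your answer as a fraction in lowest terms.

21/8

By linearity of expectation, E[X] = Σ P(draw i is grey); by symmetry each draw (even without replacement) has P(grey) = 6/16.
E[X] = 7 · 6/16 = 21/8 ≈ 2.6250.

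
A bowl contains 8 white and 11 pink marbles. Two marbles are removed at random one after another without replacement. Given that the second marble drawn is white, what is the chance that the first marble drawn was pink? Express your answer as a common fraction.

P(first=pink and the second marble drawn is white) = (11/19)·(8/18) = 44/171.
P(the second marble drawn is white) = Σ over first color = 28/171 + 44/171 = 8/19.
By Bayes, P(first=pink | the second marble drawn is white) = 44/171 / 8/19 = 11/18 ≈ 0.6111.

11/18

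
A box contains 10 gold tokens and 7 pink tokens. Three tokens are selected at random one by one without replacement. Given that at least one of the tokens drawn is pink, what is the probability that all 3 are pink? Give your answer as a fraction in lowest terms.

P(all 3 pink) = C(7,3)/C(17,3) = 7/136; P(at least one pink) = 1 − C(10,3)/C(17,3) = 14/17.
Since 'all 3 pink' ⊆ 'at least one pink', P(all 3 | at least one) = 7/136 / 14/17 = 1/16 ≈ 0.0625.

1/16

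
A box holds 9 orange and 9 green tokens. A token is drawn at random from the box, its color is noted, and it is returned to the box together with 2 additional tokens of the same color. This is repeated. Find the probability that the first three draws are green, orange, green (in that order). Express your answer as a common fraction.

Track the composition after each reinforcement of +2.
P = (9/18) · (9/20) · (11/22) = 9/80 ≈ 0.1125.

9/80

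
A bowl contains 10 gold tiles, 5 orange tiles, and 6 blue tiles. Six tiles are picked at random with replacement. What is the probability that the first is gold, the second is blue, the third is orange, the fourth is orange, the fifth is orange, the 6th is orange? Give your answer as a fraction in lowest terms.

Multiply the conditional probability of each draw in order, with replacement (the composition resets each draw).
P = (10/21) · (6/21) · (5/21) · (5/21) · (5/21) · (5/21) = 12500/28588707 ≈ 0.0004.

12500/28588707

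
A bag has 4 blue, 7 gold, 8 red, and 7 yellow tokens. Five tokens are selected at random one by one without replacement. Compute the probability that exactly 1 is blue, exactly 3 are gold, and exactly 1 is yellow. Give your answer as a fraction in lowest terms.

49/3289

Unordered draws without replacement: count favorable combinations over C(26,5).
Favorable = C(4,1) · C(7,3) · C(8,0) · C(7,1) = 980; total = C(26,5) = 65780.
P = 980/65780 = 49/3289 ≈ 0.0149.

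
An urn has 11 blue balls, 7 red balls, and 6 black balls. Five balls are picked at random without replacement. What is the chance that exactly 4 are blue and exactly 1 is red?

5/92

Unordered draws without replacement: count favorable combinations over C(24,5).
Favorable = C(11,4) · C(7,1) · C(6,0) = 2310; total = C(24,5) = 42504.
P = 2310/42504 = 5/92 ≈ 0.0543.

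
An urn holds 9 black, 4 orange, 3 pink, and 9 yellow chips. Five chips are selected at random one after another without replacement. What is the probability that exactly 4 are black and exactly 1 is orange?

Unordered draws without replacement: count favorable combinations over C(25,5).
Favorable = C(9,4) · C(4,1) · C(3,0) · C(9,0) = 504; total = C(25,5) = 53130.
P = 504/53130 = 12/1265 ≈ 0.0095.

12/1265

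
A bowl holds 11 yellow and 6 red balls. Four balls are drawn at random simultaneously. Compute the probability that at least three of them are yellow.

66/119

Sum the hypergeometric tail for j = 3,…,4 yellow balls.
Favorable = C(11,3)·C(6,1) + C(11,4)·C(6,0) = 1320; total = C(17,4) = 2380.
P = 1320/2380 = 66/119 ≈ 0.5546.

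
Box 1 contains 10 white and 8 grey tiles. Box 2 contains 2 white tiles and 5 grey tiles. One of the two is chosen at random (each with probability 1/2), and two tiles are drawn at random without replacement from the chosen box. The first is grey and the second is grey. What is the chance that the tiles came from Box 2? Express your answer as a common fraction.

P(E | Box 1) = 28/153; P(E | Box 2) = 10/21.
P(E) = 1/2·28/153 + 1/2·10/21 = 353/1071.
By Bayes' rule, P(Box 2 | E) = 5/21 / 353/1071 = 255/353 ≈ 0.7224.

255/353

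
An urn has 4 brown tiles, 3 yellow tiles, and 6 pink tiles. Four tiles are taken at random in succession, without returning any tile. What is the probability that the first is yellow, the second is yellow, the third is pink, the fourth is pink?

Multiply the conditional probability of each draw in order, without replacement, so each draw removes one from its color and from the total.
P = (3/13) · (2/12) · (6/11) · (5/10) = 3/286 ≈ 0.0105.

3/286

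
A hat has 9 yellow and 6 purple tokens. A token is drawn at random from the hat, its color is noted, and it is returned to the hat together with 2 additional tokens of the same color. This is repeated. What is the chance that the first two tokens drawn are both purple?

After a purple draw the hat holds 8 purple out of 17.
P = (6/15)·(8/17) = 16/85 ≈ 0.1882.

16/85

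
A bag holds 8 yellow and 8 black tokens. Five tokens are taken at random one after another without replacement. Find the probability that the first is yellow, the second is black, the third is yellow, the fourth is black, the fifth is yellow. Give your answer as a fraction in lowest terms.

7/195

Multiply the conditional probability of each draw in order, without replacement, so each draw removes one from its color and from the total.
P = (8/16) · (8/15) · (7/14) · (7/13) · (6/12) = 7/195 ≈ 0.0359.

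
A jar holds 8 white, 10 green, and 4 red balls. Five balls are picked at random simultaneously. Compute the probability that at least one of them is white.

158/171

Use the complement: P(at least one white) = 1 − P(no white).
P(none) = C(14,5)/C(22,5) = 2002/26334.
So P = 1 − 2002/26334 = 158/171 ≈ 0.9240.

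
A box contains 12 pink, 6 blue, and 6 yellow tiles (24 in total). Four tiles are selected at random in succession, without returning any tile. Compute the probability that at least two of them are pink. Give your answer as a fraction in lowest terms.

Sum the hypergeometric tail for j = 2,…,4 pink tiles.
Favorable = C(12,2)·C(12,2) + C(12,3)·C(12,1) + C(12,4)·C(12,0) = 7491; total = C(24,4) = 10626.
P = 7491/10626 = 227/322 ≈ 0.7050.

227/322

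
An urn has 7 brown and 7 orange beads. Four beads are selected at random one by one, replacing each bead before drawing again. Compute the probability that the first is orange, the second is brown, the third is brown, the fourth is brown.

Multiply the conditional probability of each draw in order, with replacement (the composition resets each draw).
P = (7/14) · (7/14) · (7/14) · (7/14) = 1/16 ≈ 0.0625.

1/16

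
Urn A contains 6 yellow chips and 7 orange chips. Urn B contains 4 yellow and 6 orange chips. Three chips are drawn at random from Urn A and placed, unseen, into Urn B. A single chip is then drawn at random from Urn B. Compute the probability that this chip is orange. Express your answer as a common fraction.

Condition on how many of the transferred chips are orange (from Urn A: 7 orange of 13; then Urn B has 13 total).
  0 orange: C(7,0)C(6,3)/C(13,3) = 10/143; then P = 6/13
  1 orange: C(7,1)C(6,2)/C(13,3) = 105/286; then P = 7/13
  2 orange: C(7,2)C(6,1)/C(13,3) = 63/143; then P = 8/13
  3 orange: C(7,3)C(6,0)/C(13,3) = 35/286; then P = 9/13
P(orange from Urn B) = 99/169 ≈ 0.5858.

99/169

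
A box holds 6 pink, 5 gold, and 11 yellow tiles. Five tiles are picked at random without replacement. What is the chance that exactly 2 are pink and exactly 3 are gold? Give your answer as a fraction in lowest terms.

25/4389

Unordered draws without replacement: count favorable combinations over C(22,5).
Favorable = C(6,2) · C(5,3) · C(11,0) = 150; total = C(22,5) = 26334.
P = 150/26334 = 25/4389 ≈ 0.0057.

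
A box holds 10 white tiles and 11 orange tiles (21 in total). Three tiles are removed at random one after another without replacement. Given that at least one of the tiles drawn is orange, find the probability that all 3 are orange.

3/22

P(all 3 orange) = C(11,3)/C(21,3) = 33/266; P(at least one orange) = 1 − C(10,3)/C(21,3) = 121/133.
Since 'all 3 orange' ⊆ 'at least one orange', P(all 3 | at least one) = 33/266 / 121/133 = 3/22 ≈ 0.1364.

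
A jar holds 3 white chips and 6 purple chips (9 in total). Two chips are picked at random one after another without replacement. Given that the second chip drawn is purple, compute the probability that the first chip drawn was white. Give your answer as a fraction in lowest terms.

P(first=white and the second chip drawn is purple) = (3/9)·(6/8) = 1/4.
P(the second chip drawn is purple) = Σ over first color = 1/4 + 5/12 = 2/3.
By Bayes, P(first=white | the second chip drawn is purple) = 1/4 / 2/3 = 3/8 ≈ 0.3750.

3/8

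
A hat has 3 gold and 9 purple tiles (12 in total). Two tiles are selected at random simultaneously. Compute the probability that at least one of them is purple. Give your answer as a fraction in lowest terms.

Use the complement: P(at least one purple) = 1 − P(no purple).
P(none) = C(3,2)/C(12,2) = 3/66.
So P = 1 − 3/66 = 21/22 ≈ 0.9545.

21/22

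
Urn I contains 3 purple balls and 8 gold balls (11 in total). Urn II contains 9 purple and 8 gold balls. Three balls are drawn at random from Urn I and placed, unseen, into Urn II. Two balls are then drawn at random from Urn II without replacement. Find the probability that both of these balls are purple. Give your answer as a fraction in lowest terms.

63/275

Condition on how many of the transferred balls are purple (from Urn I: 3 purple of 11; then Urn II has 20 total).
  0 purple: C(3,0)C(8,3)/C(11,3) = 56/165; then P = C(9,2)/C(20,2) = 18/95
  1 purple: C(3,1)C(8,2)/C(11,3) = 28/55; then P = C(10,2)/C(20,2) = 9/38
  2 purple: C(3,2)C(8,1)/C(11,3) = 8/55; then P = C(11,2)/C(20,2) = 11/38
  3 purple: C(3,3)C(8,0)/C(11,3) = 1/165; then P = C(12,2)/C(20,2) = 33/95
P(both purple) = 63/275 ≈ 0.2291.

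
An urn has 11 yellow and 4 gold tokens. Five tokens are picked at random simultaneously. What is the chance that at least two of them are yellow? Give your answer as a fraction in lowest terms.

272/273

Sum the hypergeometric tail for j = 2,…,5 yellow tokens.
Favorable = C(11,2)·C(4,3) + C(11,3)·C(4,2) + C(11,4)·C(4,1) + C(11,5)·C(4,0) = 2992; total = C(15,5) = 3003.
P = 2992/3003 = 272/273 ≈ 0.9963.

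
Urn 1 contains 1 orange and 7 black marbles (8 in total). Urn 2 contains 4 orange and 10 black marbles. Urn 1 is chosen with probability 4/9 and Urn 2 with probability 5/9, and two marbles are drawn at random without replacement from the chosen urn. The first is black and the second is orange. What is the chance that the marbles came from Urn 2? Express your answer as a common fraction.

P(E | Urn 1) = 1/8; P(E | Urn 2) = 20/91.
P(E) = 4/9·1/8 + 5/9·20/91 = 97/546.
By Bayes' rule, P(Urn 2 | E) = 100/819 / 97/546 = 200/291 ≈ 0.6873.

200/291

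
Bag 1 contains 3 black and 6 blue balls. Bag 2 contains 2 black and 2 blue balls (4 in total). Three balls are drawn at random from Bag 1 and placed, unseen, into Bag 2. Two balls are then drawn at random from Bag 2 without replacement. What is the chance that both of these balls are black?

Condition on how many of the transferred balls are black (from Bag 1: 3 black of 9; then Bag 2 has 7 total).
  0 black: C(3,0)C(6,3)/C(9,3) = 5/21; then P = C(2,2)/C(7,2) = 1/21
  1 black: C(3,1)C(6,2)/C(9,3) = 15/28; then P = C(3,2)/C(7,2) = 1/7
  2 black: C(3,2)C(6,1)/C(9,3) = 3/14; then P = C(4,2)/C(7,2) = 2/7
  3 black: C(3,3)C(6,0)/C(9,3) = 1/84; then P = C(5,2)/C(7,2) = 10/21
P(both black) = 13/84 ≈ 0.1548.

13/84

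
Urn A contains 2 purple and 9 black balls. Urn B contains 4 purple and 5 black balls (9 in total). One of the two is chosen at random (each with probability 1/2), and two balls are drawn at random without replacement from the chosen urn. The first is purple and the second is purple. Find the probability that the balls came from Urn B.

55/61

P(E | Urn A) = 1/55; P(E | Urn B) = 1/6.
P(E) = 1/2·1/55 + 1/2·1/6 = 61/660.
By Bayes' rule, P(Urn B | E) = 1/12 / 61/660 = 55/61 ≈ 0.9016.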